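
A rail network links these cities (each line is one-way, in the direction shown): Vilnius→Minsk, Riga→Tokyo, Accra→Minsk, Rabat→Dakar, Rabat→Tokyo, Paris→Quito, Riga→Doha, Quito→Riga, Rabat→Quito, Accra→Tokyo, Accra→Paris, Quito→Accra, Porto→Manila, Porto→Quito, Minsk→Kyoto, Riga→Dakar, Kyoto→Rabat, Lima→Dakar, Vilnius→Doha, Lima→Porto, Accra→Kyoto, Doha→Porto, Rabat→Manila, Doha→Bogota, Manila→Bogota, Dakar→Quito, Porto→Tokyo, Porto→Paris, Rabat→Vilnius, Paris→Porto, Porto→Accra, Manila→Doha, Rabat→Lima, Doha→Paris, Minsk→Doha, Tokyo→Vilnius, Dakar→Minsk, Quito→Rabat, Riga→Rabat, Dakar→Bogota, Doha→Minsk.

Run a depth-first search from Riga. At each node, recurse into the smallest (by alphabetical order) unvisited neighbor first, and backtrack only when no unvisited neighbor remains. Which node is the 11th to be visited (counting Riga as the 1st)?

Visit Riga
Riga → Dakar
Dakar → Bogota
Dakar → Minsk
Minsk → Doha
Doha → Paris
Paris → Porto
Porto → Accra
Accra → Kyoto
Kyoto → Rabat
Rabat → Lima
Rabat → Manila
Rabat → Quito
Rabat → Tokyo
Tokyo → Vilnius

Visit order: Riga, Dakar, Bogota, Minsk, Doha, Paris, Porto, Accra, Kyoto, Rabat, Lima, Manila, Quito, Tokyo, Vilnius

Lima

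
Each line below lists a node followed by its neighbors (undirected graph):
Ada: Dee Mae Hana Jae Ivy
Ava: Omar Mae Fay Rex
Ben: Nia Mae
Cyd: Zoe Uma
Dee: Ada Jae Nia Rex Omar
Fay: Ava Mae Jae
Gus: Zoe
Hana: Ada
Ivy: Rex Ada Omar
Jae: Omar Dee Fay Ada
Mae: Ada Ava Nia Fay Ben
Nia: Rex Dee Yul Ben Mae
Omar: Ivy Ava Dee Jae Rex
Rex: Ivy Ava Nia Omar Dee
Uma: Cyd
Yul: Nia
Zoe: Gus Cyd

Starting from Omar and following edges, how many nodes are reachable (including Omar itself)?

13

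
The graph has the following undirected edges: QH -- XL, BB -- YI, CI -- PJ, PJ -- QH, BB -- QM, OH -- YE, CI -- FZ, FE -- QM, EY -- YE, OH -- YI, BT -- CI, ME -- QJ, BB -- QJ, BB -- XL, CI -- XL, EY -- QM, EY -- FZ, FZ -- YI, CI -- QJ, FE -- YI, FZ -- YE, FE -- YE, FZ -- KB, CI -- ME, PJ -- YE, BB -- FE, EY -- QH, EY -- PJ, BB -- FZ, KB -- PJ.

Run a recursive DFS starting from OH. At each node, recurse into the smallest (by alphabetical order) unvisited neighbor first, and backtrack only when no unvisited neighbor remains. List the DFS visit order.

OH → YE → EY → FZ → BB → FE → QM → YI → QJ → CI → BT → ME → PJ → KB → QH → XL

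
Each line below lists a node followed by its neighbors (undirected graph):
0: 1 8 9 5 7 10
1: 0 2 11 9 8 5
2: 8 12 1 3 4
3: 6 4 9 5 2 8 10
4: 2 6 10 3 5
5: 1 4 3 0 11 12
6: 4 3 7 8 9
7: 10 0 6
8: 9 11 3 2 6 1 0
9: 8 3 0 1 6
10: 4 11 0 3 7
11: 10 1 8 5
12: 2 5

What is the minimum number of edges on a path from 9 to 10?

2

Level 0: 9
Level 1: 0, 1, 3, 6, 8
Level 2: 2, 4, 5, 7, 10, 11
Level 3: 12
10 first appears at level 2.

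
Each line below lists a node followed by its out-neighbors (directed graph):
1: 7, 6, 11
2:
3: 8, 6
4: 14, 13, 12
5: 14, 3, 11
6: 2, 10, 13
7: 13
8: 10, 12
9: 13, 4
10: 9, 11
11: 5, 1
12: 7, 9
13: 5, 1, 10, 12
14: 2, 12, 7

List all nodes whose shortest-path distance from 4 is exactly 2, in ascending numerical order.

Level 0: 4
Level 1: 12, 13, 14
Level 2: 1, 2, 5, 7, 9, 10
Level 3: 3, 6, 11
Level 4: 8

1, 2, 5, 7, 9, 10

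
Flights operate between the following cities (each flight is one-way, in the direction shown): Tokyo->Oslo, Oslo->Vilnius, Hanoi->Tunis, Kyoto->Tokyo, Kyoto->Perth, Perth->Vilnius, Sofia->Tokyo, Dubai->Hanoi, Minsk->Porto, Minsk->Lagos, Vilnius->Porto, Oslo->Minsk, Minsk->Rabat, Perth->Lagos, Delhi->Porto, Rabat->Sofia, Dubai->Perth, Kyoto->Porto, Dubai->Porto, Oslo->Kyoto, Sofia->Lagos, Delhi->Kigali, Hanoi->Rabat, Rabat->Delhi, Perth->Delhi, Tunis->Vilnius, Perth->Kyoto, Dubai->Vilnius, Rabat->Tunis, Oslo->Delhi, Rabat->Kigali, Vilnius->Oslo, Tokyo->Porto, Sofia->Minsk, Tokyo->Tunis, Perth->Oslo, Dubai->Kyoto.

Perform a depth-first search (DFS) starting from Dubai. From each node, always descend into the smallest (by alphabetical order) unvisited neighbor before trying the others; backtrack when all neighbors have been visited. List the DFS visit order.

Visit Dubai
Dubai → Hanoi
Hanoi → Rabat
Rabat → Delhi
Delhi → Kigali
Delhi → Porto
Rabat → Sofia
Sofia → Lagos
Sofia → Minsk
Sofia → Tokyo
Tokyo → Oslo
Oslo → Kyoto
Kyoto → Perth
Perth → Vilnius
Tokyo → Tunis

Dubai -> Hanoi -> Rabat -> Delhi -> Kigali -> Porto -> Sofia -> Lagos -> Minsk -> Tokyo -> Oslo -> Kyoto -> Perth -> Vilnius -> Tunis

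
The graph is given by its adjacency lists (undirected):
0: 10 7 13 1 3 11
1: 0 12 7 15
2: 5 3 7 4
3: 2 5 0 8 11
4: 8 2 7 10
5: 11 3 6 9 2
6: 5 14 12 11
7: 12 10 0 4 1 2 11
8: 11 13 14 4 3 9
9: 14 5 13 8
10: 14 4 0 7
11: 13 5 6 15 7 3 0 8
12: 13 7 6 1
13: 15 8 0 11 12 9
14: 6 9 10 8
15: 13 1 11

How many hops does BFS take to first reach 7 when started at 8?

Level 0: 8
Level 1: 3, 4, 9, 11, 13, 14
Level 2: 0, 2, 5, 6, 7, 10, 12, 15
Level 3: 1
7 first appears at level 2.

2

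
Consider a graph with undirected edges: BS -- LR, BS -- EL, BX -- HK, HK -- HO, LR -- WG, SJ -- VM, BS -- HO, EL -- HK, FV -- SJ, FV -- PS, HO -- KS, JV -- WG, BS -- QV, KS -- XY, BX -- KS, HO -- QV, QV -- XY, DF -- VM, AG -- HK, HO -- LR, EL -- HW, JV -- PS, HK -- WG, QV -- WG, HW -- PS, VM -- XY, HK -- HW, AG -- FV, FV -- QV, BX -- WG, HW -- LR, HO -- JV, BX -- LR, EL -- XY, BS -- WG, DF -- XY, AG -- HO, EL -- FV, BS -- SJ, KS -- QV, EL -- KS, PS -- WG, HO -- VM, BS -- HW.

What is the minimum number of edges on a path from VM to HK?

2

Level 0: VM
Level 1: DF, HO, SJ, XY
Level 2: AG, BS, EL, FV, HK, JV, KS, LR, QV
Level 3: BX, HW, PS, WG
HK first appears at level 2.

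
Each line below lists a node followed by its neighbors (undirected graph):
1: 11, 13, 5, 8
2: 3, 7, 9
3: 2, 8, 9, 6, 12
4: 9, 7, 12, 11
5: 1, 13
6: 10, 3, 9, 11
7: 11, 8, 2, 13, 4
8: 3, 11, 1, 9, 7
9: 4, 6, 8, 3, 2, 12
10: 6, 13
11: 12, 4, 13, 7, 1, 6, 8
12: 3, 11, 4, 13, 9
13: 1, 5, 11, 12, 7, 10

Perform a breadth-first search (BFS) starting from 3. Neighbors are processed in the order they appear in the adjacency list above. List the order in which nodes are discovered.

3, 2, 8, 9, 6, 12, 7, 11, 1, 4, 10, 13, 5

Visit 3; enqueue 2, 8, 9, 6, 12 → queue [2, 8, 9, 6, 12]
Visit 2; enqueue 7 → queue [8, 9, 6, 12, 7]
Visit 8; enqueue 11, 1 → queue [9, 6, 12, 7, 11, 1]
Visit 9; enqueue 4 → queue [6, 12, 7, 11, 1, 4]
Visit 6; enqueue 10 → queue [12, 7, 11, 1, 4, 10]
Visit 12; enqueue 13 → queue [7, 11, 1, 4, 10, 13]
Visit 7 → queue [11, 1, 4, 10, 13]
Visit 11 → queue [1, 4, 10, 13]
Visit 1; enqueue 5 → queue [4, 10, 13, 5]
Visit 4 → queue [10, 13, 5]
Visit 10 → queue [13, 5]
Visit 13 → queue [5]
Visit 5 → queue []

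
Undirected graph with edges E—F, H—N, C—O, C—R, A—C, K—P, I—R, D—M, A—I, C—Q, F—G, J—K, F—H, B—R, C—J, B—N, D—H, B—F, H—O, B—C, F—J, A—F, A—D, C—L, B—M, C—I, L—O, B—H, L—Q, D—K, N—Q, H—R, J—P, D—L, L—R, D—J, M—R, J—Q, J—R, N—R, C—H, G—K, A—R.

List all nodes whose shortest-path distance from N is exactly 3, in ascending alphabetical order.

Level 0: N
Level 1: B, H, Q, R
Level 2: A, C, D, F, I, J, L, M, O
Level 3: E, G, K, P

E, G, K, P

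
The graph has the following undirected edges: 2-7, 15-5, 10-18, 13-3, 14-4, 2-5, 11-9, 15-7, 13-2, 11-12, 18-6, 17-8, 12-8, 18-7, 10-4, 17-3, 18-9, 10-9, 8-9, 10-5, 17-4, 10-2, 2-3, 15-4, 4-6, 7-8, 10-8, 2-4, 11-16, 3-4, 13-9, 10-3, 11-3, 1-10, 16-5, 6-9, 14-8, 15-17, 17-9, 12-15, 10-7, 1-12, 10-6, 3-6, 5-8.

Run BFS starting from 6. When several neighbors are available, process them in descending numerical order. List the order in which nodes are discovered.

6, 18, 10, 9, 4, 3, 7, 8, 5, 2, 1, 17, 13, 11, 15, 14, 12, 16

Visit 6; enqueue 18, 10, 9, 4, 3 → queue [18, 10, 9, 4, 3]
Visit 18; enqueue 7 → queue [10, 9, 4, 3, 7]
Visit 10; enqueue 8, 5, 2, 1 → queue [9, 4, 3, 7, 8, 5, 2, 1]
Visit 9; enqueue 17, 13, 11 → queue [4, 3, 7, 8, 5, 2, 1, 17, 13, 11]
Visit 4; enqueue 15, 14 → queue [3, 7, 8, 5, 2, 1, 17, 13, 11, 15, 14]
Visit 3 → queue [7, 8, 5, 2, 1, 17, 13, 11, 15, 14]
Visit 7 → queue [8, 5, 2, 1, 17, 13, 11, 15, 14]
Visit 8; enqueue 12 → queue [5, 2, 1, 17, 13, 11, 15, 14, 12]
Visit 5; enqueue 16 → queue [2, 1, 17, 13, 11, 15, 14, 12, 16]
Visit 2 → queue [1, 17, 13, 11, 15, 14, 12, 16]
Visit 1 → queue [17, 13, 11, 15, 14, 12, 16]
Visit 17 → queue [13, 11, 15, 14, 12, 16]
Visit 13 → queue [11, 15, 14, 12, 16]
Visit 11 → queue [15, 14, 12, 16]
Visit 15 → queue [14, 12, 16]
Visit 14 → queue [12, 16]
Visit 12 → queue [16]
Visit 16 → queue []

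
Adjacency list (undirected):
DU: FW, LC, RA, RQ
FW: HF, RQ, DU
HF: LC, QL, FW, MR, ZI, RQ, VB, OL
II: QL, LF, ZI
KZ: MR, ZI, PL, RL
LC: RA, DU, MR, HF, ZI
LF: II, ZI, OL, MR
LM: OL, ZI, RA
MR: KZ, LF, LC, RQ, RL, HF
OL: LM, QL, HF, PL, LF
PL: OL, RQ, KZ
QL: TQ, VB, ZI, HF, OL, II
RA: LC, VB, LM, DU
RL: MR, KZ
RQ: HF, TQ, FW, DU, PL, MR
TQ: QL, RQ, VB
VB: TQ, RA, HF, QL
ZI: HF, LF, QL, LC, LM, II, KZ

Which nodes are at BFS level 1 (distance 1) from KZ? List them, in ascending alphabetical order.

MR, PL, RL, ZI

Level 0: KZ
Level 1: MR, PL, RL, ZI
Level 2: HF, II, LC, LF, LM, OL, QL, RQ
Level 3: DU, FW, RA, TQ, VB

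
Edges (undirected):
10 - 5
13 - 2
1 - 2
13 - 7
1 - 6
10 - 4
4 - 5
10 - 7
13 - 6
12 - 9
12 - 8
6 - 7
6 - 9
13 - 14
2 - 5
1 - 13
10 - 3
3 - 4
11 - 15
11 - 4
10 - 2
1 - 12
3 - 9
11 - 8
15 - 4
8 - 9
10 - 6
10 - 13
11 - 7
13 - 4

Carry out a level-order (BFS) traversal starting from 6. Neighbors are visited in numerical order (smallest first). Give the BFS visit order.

Visit 6; enqueue 1, 7, 9, 10, 13 → queue [1, 7, 9, 10, 13]
Visit 1; enqueue 2, 12 → queue [7, 9, 10, 13, 2, 12]
Visit 7; enqueue 11 → queue [9, 10, 13, 2, 12, 11]
Visit 9; enqueue 3, 8 → queue [10, 13, 2, 12, 11, 3, 8]
Visit 10; enqueue 4, 5 → queue [13, 2, 12, 11, 3, 8, 4, 5]
Visit 13; enqueue 14 → queue [2, 12, 11, 3, 8, 4, 5, 14]
Visit 2 → queue [12, 11, 3, 8, 4, 5, 14]
Visit 12 → queue [11, 3, 8, 4, 5, 14]
Visit 11; enqueue 15 → queue [3, 8, 4, 5, 14, 15]
Visit 3 → queue [8, 4, 5, 14, 15]
Visit 8 → queue [4, 5, 14, 15]
Visit 4 → queue [5, 14, 15]
Visit 5 → queue [14, 15]
Visit 14 → queue [15]
Visit 15 → queue []

6, 1, 7, 9, 10, 13, 2, 12, 11, 3, 8, 4, 5, 14, 15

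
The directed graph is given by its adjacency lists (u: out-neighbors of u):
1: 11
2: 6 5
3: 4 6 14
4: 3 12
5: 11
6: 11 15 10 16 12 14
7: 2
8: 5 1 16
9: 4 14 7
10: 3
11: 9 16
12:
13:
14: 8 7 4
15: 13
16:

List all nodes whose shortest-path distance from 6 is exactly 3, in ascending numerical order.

1, 2, 5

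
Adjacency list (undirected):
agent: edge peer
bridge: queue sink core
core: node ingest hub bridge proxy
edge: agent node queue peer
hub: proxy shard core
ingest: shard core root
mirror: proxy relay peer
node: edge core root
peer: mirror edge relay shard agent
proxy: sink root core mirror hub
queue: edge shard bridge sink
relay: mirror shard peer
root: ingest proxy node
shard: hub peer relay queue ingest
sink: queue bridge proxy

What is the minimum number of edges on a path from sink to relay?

3

Level 0: sink
Level 1: bridge, proxy, queue
Level 2: core, edge, hub, mirror, root, shard
Level 3: agent, ingest, node, peer, relay
relay first appears at level 3.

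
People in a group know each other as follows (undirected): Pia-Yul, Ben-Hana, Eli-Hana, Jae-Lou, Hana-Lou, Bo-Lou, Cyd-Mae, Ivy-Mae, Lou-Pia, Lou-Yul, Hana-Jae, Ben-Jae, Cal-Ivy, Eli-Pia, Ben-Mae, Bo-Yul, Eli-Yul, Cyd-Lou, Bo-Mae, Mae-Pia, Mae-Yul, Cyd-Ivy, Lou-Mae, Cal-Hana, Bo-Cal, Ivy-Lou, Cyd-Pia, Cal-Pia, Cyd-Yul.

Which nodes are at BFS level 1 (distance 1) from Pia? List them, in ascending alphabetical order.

Cal, Cyd, Eli, Lou, Mae, Yul

Level 0: Pia
Level 1: Cal, Cyd, Eli, Lou, Mae, Yul
Level 2: Ben, Bo, Hana, Ivy, Jae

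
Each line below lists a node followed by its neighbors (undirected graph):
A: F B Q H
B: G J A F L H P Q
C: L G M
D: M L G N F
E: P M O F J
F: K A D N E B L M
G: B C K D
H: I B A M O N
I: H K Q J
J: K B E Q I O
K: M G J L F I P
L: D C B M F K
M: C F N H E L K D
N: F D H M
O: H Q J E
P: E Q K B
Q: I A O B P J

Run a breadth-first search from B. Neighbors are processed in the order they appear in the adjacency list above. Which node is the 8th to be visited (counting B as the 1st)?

Visit B; enqueue G, J, A, F, L, H, P, Q → queue [G, J, A, F, L, H, P, Q]
Visit G; enqueue C, K, D → queue [J, A, F, L, H, P, Q, C, K, D]
Visit J; enqueue E, I, O → queue [A, F, L, H, P, Q, C, K, D, E, I, O]
Visit A → queue [F, L, H, P, Q, C, K, D, E, I, O]
Visit F; enqueue N, M → queue [L, H, P, Q, C, K, D, E, I, O, N, M]
Visit L → queue [H, P, Q, C, K, D, E, I, O, N, M]
Visit H → queue [P, Q, C, K, D, E, I, O, N, M]
Visit P → queue [Q, C, K, D, E, I, O, N, M]
Visit Q → queue [C, K, D, E, I, O, N, M]
Visit C → queue [K, D, E, I, O, N, M]
Visit K → queue [D, E, I, O, N, M]
Visit D → queue [E, I, O, N, M]
Visit E → queue [I, O, N, M]
Visit I → queue [O, N, M]
Visit O → queue [N, M]
Visit N → queue [M]
Visit M → queue []

Visit order: B, G, J, A, F, L, H, P, Q, C, K, D, E, I, O, N, M

P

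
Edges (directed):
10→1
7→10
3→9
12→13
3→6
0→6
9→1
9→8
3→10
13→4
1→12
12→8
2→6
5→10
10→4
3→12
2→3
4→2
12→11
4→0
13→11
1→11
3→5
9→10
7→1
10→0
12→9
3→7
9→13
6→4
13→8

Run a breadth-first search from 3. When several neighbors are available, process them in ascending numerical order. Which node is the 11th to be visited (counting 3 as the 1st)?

13

Visit 3; enqueue 5, 6, 7, 9, 10, 12 → queue [5, 6, 7, 9, 10, 12]
Visit 5 → queue [6, 7, 9, 10, 12]
Visit 6; enqueue 4 → queue [7, 9, 10, 12, 4]
Visit 7; enqueue 1 → queue [9, 10, 12, 4, 1]
Visit 9; enqueue 8, 13 → queue [10, 12, 4, 1, 8, 13]
Visit 10; enqueue 0 → queue [12, 4, 1, 8, 13, 0]
Visit 12; enqueue 11 → queue [4, 1, 8, 13, 0, 11]
Visit 4; enqueue 2 → queue [1, 8, 13, 0, 11, 2]
Visit 1 → queue [8, 13, 0, 11, 2]
Visit 8 → queue [13, 0, 11, 2]
Visit 13 → queue [0, 11, 2]
Visit 0 → queue [11, 2]
Visit 11 → queue [2]
Visit 2 → queue []

Visit order: 3, 5, 6, 7, 9, 10, 12, 4, 1, 8, 13, 0, 11, 2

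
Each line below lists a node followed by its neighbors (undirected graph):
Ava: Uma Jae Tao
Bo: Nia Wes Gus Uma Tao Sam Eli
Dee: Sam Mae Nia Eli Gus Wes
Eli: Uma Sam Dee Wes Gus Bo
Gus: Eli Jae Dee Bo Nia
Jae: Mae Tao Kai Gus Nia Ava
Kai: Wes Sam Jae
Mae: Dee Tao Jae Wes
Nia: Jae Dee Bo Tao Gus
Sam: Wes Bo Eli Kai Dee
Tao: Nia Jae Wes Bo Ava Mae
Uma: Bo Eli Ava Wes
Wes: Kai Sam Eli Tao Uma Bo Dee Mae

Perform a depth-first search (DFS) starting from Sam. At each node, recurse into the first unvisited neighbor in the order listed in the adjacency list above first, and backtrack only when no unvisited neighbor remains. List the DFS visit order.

Sam, Wes, Kai, Jae, Mae, Dee, Nia, Bo, Gus, Eli, Uma, Ava, Tao

Visit Sam
Sam → Wes
Wes → Kai
Kai → Jae
Jae → Mae
Mae → Dee
Dee → Nia
Nia → Bo
Bo → Gus
Gus → Eli
Eli → Uma
Uma → Ava
Ava → Tao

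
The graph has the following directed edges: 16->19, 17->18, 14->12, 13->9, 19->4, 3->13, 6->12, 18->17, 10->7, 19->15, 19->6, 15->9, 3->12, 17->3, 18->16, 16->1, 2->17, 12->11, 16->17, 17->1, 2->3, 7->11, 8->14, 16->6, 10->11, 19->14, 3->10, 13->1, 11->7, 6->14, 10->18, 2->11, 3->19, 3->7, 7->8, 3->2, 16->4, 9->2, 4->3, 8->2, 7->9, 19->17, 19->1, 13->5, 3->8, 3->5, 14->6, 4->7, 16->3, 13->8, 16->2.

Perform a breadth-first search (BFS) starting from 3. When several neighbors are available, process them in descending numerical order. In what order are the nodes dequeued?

Visit 3; enqueue 19, 13, 12, 10, 8, 7, 5, 2 → queue [19, 13, 12, 10, 8, 7, 5, 2]
Visit 19; enqueue 17, 15, 14, 6, 4, 1 → queue [13, 12, 10, 8, 7, 5, 2, 17, 15, 14, 6, 4, 1]
Visit 13; enqueue 9 → queue [12, 10, 8, 7, 5, 2, 17, 15, 14, 6, 4, 1, 9]
Visit 12; enqueue 11 → queue [10, 8, 7, 5, 2, 17, 15, 14, 6, 4, 1, 9, 11]
Visit 10; enqueue 18 → queue [8, 7, 5, 2, 17, 15, 14, 6, 4, 1, 9, 11, 18]
Visit 8 → queue [7, 5, 2, 17, 15, 14, 6, 4, 1, 9, 11, 18]
Visit 7 → queue [5, 2, 17, 15, 14, 6, 4, 1, 9, 11, 18]
Visit 5 → queue [2, 17, 15, 14, 6, 4, 1, 9, 11, 18]
Visit 2 → queue [17, 15, 14, 6, 4, 1, 9, 11, 18]
Visit 17 → queue [15, 14, 6, 4, 1, 9, 11, 18]
Visit 15 → queue [14, 6, 4, 1, 9, 11, 18]
Visit 14 → queue [6, 4, 1, 9, 11, 18]
Visit 6 → queue [4, 1, 9, 11, 18]
Visit 4 → queue [1, 9, 11, 18]
Visit 1 → queue [9, 11, 18]
Visit 9 → queue [11, 18]
Visit 11 → queue [18]
Visit 18; enqueue 16 → queue [16]
Visit 16 → queue []

3 19 13 12 10 8 7 5 2 17 15 14 6 4 1 9 11 18 16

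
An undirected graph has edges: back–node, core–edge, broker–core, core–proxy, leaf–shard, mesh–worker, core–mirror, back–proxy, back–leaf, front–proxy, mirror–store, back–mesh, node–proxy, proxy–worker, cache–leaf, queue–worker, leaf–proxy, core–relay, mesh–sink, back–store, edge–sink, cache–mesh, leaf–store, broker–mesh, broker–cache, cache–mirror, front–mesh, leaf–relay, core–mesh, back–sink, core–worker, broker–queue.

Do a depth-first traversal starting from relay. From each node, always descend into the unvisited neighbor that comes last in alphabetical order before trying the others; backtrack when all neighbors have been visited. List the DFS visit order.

relay -> leaf -> store -> mirror -> core -> worker -> queue -> broker -> mesh -> sink -> edge -> back -> proxy -> node -> front -> cache -> shard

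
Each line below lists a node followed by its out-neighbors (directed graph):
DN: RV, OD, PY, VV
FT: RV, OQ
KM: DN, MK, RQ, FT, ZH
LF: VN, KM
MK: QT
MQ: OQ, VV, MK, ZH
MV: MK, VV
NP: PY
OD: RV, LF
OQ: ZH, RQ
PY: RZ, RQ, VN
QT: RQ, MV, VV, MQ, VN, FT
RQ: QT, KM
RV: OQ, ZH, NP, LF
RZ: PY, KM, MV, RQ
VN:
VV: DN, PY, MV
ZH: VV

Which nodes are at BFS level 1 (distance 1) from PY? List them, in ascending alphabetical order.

Level 0: PY
Level 1: RQ, RZ, VN
Level 2: KM, MV, QT
Level 3: DN, FT, MK, MQ, VV, ZH
Level 4: OD, OQ, RV
Level 5: LF, NP

RQ, RZ, VN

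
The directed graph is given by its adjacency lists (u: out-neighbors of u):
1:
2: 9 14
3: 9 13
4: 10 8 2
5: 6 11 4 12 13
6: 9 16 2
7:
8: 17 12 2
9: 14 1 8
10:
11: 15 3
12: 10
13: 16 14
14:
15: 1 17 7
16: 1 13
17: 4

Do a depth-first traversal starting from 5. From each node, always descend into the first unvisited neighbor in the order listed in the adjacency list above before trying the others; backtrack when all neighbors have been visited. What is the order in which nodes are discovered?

Visit 5
5 → 6
6 → 9
9 → 14
9 → 1
9 → 8
8 → 17
17 → 4
4 → 10
4 → 2
8 → 12
6 → 16
16 → 13
5 → 11
11 → 15
15 → 7
11 → 3

5 -> 6 -> 9 -> 14 -> 1 -> 8 -> 17 -> 4 -> 10 -> 2 -> 12 -> 16 -> 13 -> 11 -> 15 -> 7 -> 3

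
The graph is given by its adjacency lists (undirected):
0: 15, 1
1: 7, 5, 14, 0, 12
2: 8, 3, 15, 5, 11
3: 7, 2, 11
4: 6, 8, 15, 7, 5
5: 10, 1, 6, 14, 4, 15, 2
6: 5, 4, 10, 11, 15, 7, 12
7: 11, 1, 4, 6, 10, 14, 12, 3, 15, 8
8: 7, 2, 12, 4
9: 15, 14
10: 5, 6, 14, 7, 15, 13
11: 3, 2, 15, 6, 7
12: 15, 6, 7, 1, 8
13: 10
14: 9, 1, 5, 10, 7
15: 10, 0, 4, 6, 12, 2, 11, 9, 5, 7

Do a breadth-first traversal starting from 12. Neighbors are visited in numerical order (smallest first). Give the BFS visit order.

Visit 12; enqueue 1, 6, 7, 8, 15 → queue [1, 6, 7, 8, 15]
Visit 1; enqueue 0, 5, 14 → queue [6, 7, 8, 15, 0, 5, 14]
Visit 6; enqueue 4, 10, 11 → queue [7, 8, 15, 0, 5, 14, 4, 10, 11]
Visit 7; enqueue 3 → queue [8, 15, 0, 5, 14, 4, 10, 11, 3]
Visit 8; enqueue 2 → queue [15, 0, 5, 14, 4, 10, 11, 3, 2]
Visit 15; enqueue 9 → queue [0, 5, 14, 4, 10, 11, 3, 2, 9]
Visit 0 → queue [5, 14, 4, 10, 11, 3, 2, 9]
Visit 5 → queue [14, 4, 10, 11, 3, 2, 9]
Visit 14 → queue [4, 10, 11, 3, 2, 9]
Visit 4 → queue [10, 11, 3, 2, 9]
Visit 10; enqueue 13 → queue [11, 3, 2, 9, 13]
Visit 11 → queue [3, 2, 9, 13]
Visit 3 → queue [2, 9, 13]
Visit 2 → queue [9, 13]
Visit 9 → queue [13]
Visit 13 → queue []

12 1 6 7 8 15 0 5 14 4 10 11 3 2 9 13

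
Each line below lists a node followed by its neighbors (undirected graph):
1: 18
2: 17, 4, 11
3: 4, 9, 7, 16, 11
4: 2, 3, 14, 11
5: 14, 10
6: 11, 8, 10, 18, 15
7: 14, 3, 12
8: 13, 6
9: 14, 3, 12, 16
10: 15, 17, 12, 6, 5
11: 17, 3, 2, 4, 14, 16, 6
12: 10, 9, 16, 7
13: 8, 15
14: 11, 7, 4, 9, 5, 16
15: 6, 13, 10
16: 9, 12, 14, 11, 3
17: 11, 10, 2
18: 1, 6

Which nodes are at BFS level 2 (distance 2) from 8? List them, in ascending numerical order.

10, 11, 15, 18

Level 0: 8
Level 1: 6, 13
Level 2: 10, 11, 15, 18
Level 3: 1, 2, 3, 4, 5, 12, 14, 16, 17
Level 4: 7, 9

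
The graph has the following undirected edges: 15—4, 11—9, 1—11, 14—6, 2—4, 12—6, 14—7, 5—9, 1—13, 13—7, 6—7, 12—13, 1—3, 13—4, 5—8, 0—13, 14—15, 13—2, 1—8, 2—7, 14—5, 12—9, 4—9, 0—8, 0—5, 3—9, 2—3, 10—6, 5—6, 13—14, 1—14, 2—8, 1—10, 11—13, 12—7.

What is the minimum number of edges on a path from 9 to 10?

3

Level 0: 9
Level 1: 3, 4, 5, 11, 12
Level 2: 0, 1, 2, 6, 7, 8, 13, 14, 15
Level 3: 10
10 first appears at level 3.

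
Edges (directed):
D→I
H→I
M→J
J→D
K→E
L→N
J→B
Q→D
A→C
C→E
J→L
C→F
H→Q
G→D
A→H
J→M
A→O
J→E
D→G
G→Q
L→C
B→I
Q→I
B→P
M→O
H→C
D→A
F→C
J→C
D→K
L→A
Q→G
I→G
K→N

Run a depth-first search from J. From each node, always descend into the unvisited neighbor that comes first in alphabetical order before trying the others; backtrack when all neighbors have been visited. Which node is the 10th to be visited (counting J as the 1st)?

Visit J
J → B
B → I
I → G
G → D
D → A
A → C
C → E
C → F
A → H
H → Q
A → O
D → K
K → N
B → P
J → L
J → M

Visit order: J, B, I, G, D, A, C, E, F, H, Q, O, K, N, P, L, M

H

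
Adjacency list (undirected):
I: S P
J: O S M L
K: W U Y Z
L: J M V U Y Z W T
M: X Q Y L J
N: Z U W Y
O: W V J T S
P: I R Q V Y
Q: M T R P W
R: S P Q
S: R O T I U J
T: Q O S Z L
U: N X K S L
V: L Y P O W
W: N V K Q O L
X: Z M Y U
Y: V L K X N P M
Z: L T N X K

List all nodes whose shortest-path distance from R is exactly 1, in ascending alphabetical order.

Level 0: R
Level 1: P, Q, S
Level 2: I, J, M, O, T, U, V, W, Y
Level 3: K, L, N, X, Z

P, Q, S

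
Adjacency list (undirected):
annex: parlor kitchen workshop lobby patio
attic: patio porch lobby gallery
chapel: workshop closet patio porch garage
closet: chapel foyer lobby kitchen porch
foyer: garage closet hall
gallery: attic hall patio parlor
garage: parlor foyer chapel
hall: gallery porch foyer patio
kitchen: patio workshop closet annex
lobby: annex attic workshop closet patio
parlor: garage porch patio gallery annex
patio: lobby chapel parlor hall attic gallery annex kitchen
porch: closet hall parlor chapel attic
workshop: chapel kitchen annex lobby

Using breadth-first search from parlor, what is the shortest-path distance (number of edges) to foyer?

Level 0: parlor
Level 1: annex, gallery, garage, patio, porch
Level 2: attic, chapel, closet, foyer, hall, kitchen, lobby, workshop
foyer first appears at level 2.

2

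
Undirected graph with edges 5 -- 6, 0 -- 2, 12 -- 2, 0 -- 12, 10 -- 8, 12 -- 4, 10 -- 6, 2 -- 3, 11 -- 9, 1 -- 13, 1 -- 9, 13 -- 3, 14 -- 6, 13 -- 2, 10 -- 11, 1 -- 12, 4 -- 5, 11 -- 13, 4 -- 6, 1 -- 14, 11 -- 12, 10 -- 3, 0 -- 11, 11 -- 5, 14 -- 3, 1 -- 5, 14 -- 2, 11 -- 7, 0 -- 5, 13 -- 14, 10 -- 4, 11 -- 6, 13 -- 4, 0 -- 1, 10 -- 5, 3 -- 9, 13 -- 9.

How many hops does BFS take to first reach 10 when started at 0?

2

Level 0: 0
Level 1: 1, 2, 5, 11, 12
Level 2: 3, 4, 6, 7, 9, 10, 13, 14
Level 3: 8
10 first appears at level 2.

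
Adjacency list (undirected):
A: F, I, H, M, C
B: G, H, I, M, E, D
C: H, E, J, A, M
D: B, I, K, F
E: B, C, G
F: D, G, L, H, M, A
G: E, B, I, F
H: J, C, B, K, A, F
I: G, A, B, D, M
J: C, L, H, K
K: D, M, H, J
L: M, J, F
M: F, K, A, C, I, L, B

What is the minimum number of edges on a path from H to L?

Level 0: H
Level 1: A, B, C, F, J, K
Level 2: D, E, G, I, L, M
L first appears at level 2.

2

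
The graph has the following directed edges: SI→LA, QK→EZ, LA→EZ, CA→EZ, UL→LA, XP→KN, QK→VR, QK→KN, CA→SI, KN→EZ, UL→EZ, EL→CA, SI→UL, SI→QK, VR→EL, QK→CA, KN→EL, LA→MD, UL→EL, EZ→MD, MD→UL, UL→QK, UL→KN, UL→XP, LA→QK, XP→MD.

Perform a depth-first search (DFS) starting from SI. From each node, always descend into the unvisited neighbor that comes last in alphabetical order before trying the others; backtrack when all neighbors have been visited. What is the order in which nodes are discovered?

Visit SI
SI → UL
UL → XP
XP → MD
XP → KN
KN → EZ
KN → EL
EL → CA
UL → QK
QK → VR
UL → LA

SI -> UL -> XP -> MD -> KN -> EZ -> EL -> CA -> QK -> VR -> LA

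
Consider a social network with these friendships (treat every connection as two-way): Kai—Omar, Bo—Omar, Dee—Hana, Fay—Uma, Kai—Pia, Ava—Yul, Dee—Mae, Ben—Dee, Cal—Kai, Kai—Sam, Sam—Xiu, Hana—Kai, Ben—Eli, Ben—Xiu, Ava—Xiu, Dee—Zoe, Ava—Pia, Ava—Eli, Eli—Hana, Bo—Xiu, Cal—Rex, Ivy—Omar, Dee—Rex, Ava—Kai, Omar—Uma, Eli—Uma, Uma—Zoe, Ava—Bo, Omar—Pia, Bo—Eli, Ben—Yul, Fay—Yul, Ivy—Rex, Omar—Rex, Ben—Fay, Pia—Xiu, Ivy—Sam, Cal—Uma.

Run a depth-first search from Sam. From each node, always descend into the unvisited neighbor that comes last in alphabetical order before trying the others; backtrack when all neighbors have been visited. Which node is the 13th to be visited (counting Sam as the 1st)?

Eli

Visit Sam
Sam → Xiu
Xiu → Pia
Pia → Omar
Omar → Uma
Uma → Zoe
Zoe → Dee
Dee → Rex
Rex → Ivy
Rex → Cal
Cal → Kai
Kai → Hana
Hana → Eli
Eli → Bo
Bo → Ava
Ava → Yul
Yul → Fay
Fay → Ben
Dee → Mae

Visit order: Sam, Xiu, Pia, Omar, Uma, Zoe, Dee, Rex, Ivy, Cal, Kai, Hana, Eli, Bo, Ava, Yul, Fay, Ben, Mae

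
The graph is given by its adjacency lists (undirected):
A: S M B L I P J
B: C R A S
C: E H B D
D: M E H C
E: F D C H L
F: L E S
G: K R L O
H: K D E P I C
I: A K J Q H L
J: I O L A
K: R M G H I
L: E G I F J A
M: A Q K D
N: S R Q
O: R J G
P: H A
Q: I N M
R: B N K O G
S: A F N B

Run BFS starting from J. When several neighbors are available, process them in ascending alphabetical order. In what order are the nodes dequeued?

J, A, I, L, O, B, M, P, S, H, K, Q, E, F, G, R, C, D, N

Visit J; enqueue A, I, L, O → queue [A, I, L, O]
Visit A; enqueue B, M, P, S → queue [I, L, O, B, M, P, S]
Visit I; enqueue H, K, Q → queue [L, O, B, M, P, S, H, K, Q]
Visit L; enqueue E, F, G → queue [O, B, M, P, S, H, K, Q, E, F, G]
Visit O; enqueue R → queue [B, M, P, S, H, K, Q, E, F, G, R]
Visit B; enqueue C → queue [M, P, S, H, K, Q, E, F, G, R, C]
Visit M; enqueue D → queue [P, S, H, K, Q, E, F, G, R, C, D]
Visit P → queue [S, H, K, Q, E, F, G, R, C, D]
Visit S; enqueue N → queue [H, K, Q, E, F, G, R, C, D, N]
Visit H → queue [K, Q, E, F, G, R, C, D, N]
Visit K → queue [Q, E, F, G, R, C, D, N]
Visit Q → queue [E, F, G, R, C, D, N]
Visit E → queue [F, G, R, C, D, N]
Visit F → queue [G, R, C, D, N]
Visit G → queue [R, C, D, N]
Visit R → queue [C, D, N]
Visit C → queue [D, N]
Visit D → queue [N]
Visit N → queue []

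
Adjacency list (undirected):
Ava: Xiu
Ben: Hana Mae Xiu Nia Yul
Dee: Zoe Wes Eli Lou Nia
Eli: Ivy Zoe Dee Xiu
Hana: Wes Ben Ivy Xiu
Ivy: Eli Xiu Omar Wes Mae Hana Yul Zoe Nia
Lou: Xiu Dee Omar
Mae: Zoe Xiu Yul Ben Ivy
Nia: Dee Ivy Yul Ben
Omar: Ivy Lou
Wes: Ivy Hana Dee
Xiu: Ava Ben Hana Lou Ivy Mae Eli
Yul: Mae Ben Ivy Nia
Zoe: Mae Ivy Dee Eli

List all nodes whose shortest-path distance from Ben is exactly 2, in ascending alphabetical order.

Level 0: Ben
Level 1: Hana, Mae, Nia, Xiu, Yul
Level 2: Ava, Dee, Eli, Ivy, Lou, Wes, Zoe
Level 3: Omar

Ava, Dee, Eli, Ivy, Lou, Wes, Zoe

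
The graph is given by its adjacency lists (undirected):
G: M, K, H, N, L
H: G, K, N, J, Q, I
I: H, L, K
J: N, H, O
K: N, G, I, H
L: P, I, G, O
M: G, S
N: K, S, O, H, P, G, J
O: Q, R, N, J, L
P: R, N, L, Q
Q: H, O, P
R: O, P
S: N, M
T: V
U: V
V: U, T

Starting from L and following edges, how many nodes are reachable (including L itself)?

BFS from L visits: L, P, O, I, G, R, Q, N, J, K, H, M, S
Reachable nodes: 13 of 16 total.

13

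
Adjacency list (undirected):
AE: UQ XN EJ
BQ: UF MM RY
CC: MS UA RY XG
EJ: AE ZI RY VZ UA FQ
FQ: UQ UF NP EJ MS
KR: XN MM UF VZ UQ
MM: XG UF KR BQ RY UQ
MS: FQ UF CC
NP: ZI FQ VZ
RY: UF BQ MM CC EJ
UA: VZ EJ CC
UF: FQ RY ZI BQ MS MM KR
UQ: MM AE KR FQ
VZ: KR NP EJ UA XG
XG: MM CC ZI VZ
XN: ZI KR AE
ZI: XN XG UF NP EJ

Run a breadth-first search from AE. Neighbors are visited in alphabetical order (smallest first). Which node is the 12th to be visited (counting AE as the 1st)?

MS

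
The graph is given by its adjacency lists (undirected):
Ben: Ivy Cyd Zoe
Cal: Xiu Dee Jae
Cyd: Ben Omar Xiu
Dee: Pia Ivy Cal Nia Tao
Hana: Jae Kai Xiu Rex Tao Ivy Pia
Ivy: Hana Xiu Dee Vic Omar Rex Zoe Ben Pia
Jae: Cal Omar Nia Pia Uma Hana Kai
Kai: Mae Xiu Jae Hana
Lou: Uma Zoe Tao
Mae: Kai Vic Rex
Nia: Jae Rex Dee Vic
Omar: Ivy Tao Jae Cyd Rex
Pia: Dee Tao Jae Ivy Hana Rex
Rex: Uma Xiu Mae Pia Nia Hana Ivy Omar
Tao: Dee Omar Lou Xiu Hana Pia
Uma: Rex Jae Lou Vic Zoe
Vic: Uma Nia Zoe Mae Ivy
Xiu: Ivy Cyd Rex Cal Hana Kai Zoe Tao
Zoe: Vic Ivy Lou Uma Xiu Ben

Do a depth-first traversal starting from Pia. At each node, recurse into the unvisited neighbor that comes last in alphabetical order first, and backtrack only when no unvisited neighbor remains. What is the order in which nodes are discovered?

Visit Pia
Pia → Tao
Tao → Xiu
Xiu → Zoe
Zoe → Vic
Vic → Uma
Uma → Rex
Rex → Omar
Omar → Jae
Jae → Nia
Nia → Dee
Dee → Ivy
Ivy → Hana
Hana → Kai
Kai → Mae
Ivy → Ben
Ben → Cyd
Dee → Cal
Uma → Lou

Pia → Tao → Xiu → Zoe → Vic → Uma → Rex → Omar → Jae → Nia → Dee → Ivy → Hana → Kai → Mae → Ben → Cyd → Cal → Lou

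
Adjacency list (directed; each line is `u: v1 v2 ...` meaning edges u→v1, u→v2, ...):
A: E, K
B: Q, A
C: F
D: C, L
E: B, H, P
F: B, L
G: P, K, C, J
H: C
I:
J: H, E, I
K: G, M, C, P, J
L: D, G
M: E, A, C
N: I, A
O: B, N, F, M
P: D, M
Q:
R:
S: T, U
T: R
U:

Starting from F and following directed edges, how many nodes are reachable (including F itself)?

15

BFS from F visits: F, L, B, G, D, Q, A, P, K, J, C, E, M, I, H
Reachable nodes: 15 of 21 total.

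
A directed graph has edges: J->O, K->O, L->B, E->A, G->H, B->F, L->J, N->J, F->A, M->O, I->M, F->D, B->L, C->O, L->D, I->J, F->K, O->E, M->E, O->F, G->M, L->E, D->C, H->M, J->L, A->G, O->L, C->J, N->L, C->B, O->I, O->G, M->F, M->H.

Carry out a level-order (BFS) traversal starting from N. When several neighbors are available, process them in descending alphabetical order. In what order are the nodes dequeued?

N, L, J, E, D, B, O, A, C, F, I, G, K, M, H

Visit N; enqueue L, J → queue [L, J]
Visit L; enqueue E, D, B → queue [J, E, D, B]
Visit J; enqueue O → queue [E, D, B, O]
Visit E; enqueue A → queue [D, B, O, A]
Visit D; enqueue C → queue [B, O, A, C]
Visit B; enqueue F → queue [O, A, C, F]
Visit O; enqueue I, G → queue [A, C, F, I, G]
Visit A → queue [C, F, I, G]
Visit C → queue [F, I, G]
Visit F; enqueue K → queue [I, G, K]
Visit I; enqueue M → queue [G, K, M]
Visit G; enqueue H → queue [K, M, H]
Visit K → queue [M, H]
Visit M → queue [H]
Visit H → queue []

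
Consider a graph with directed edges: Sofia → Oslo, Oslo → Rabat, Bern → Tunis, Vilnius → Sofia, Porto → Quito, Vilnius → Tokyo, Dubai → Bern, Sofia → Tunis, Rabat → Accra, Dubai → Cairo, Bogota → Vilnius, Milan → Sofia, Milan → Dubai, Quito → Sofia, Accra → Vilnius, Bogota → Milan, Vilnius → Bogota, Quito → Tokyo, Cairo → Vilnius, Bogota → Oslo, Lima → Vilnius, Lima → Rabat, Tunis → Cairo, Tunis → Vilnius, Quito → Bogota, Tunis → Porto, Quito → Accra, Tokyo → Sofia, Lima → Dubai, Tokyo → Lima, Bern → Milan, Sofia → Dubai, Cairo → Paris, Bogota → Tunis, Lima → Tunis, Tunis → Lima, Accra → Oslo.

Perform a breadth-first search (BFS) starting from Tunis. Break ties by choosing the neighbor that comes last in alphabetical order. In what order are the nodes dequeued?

Visit Tunis; enqueue Vilnius, Porto, Lima, Cairo → queue [Vilnius, Porto, Lima, Cairo]
Visit Vilnius; enqueue Tokyo, Sofia, Bogota → queue [Porto, Lima, Cairo, Tokyo, Sofia, Bogota]
Visit Porto; enqueue Quito → queue [Lima, Cairo, Tokyo, Sofia, Bogota, Quito]
Visit Lima; enqueue Rabat, Dubai → queue [Cairo, Tokyo, Sofia, Bogota, Quito, Rabat, Dubai]
Visit Cairo; enqueue Paris → queue [Tokyo, Sofia, Bogota, Quito, Rabat, Dubai, Paris]
Visit Tokyo → queue [Sofia, Bogota, Quito, Rabat, Dubai, Paris]
Visit Sofia; enqueue Oslo → queue [Bogota, Quito, Rabat, Dubai, Paris, Oslo]
Visit Bogota; enqueue Milan → queue [Quito, Rabat, Dubai, Paris, Oslo, Milan]
Visit Quito; enqueue Accra → queue [Rabat, Dubai, Paris, Oslo, Milan, Accra]
Visit Rabat → queue [Dubai, Paris, Oslo, Milan, Accra]
Visit Dubai; enqueue Bern → queue [Paris, Oslo, Milan, Accra, Bern]
Visit Paris → queue [Oslo, Milan, Accra, Bern]
Visit Oslo → queue [Milan, Accra, Bern]
Visit Milan → queue [Accra, Bern]
Visit Accra → queue [Bern]
Visit Bern → queue []

Tunis -> Vilnius -> Porto -> Lima -> Cairo -> Tokyo -> Sofia -> Bogota -> Quito -> Rabat -> Dubai -> Paris -> Oslo -> Milan -> Accra -> Bern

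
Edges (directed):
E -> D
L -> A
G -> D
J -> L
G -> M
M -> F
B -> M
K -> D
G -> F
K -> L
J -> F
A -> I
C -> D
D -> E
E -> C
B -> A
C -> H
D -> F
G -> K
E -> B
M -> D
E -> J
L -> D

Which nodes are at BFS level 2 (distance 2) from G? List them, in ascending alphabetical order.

Level 0: G
Level 1: D, F, K, M
Level 2: E, L
Level 3: A, B, C, J
Level 4: H, I

E, L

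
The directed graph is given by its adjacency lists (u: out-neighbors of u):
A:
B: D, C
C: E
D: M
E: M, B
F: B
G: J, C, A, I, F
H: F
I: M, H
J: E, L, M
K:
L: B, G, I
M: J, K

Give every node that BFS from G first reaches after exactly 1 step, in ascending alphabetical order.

Level 0: G
Level 1: A, C, F, I, J
Level 2: B, E, H, L, M
Level 3: D, K

A, C, F, I, J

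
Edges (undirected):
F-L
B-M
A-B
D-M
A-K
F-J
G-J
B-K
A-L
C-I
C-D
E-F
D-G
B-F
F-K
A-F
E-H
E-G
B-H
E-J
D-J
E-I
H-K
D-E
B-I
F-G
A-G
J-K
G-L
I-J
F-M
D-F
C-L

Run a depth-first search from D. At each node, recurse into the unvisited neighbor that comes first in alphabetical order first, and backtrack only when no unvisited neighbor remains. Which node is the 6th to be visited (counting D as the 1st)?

F

Visit D
D → C
C → I
I → B
B → A
A → F
F → E
E → G
G → J
J → K
K → H
G → L
F → M

Visit order: D, C, I, B, A, F, E, G, J, K, H, L, M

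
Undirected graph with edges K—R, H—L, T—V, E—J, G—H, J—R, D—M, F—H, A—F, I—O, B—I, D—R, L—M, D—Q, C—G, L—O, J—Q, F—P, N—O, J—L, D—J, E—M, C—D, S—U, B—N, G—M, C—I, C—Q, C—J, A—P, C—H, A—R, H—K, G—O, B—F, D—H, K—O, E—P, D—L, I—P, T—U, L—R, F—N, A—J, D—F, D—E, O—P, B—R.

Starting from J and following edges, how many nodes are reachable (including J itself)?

BFS from J visits: J, R, Q, L, E, D, C, A, K, B, O, M, H, P, F, I, G, N
Reachable nodes: 18 of 22 total.

18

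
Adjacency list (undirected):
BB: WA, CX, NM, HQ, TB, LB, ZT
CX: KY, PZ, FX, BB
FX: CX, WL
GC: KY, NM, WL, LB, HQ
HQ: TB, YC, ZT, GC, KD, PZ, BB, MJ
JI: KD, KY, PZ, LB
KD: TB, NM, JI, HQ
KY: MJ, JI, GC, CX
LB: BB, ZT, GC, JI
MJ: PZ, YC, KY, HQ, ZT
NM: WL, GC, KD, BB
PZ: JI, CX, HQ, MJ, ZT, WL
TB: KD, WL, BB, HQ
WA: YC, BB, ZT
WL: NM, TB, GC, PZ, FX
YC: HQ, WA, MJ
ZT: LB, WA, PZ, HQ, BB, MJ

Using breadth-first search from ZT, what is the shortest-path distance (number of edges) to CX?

2

Level 0: ZT
Level 1: BB, HQ, LB, MJ, PZ, WA
Level 2: CX, GC, JI, KD, KY, NM, TB, WL, YC
Level 3: FX
CX first appears at level 2.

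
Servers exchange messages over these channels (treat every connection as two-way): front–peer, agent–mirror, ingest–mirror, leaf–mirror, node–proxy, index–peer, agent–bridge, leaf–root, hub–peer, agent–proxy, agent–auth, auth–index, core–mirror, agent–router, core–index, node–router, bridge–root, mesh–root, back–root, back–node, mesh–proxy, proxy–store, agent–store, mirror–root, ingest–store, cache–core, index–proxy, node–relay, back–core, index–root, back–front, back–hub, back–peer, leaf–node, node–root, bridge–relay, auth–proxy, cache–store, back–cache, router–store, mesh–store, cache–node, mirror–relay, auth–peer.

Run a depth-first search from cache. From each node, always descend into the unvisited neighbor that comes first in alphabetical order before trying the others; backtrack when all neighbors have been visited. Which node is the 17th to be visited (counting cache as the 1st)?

router

Visit cache
cache → back
back → core
core → index
index → auth
auth → agent
agent → bridge
bridge → relay
relay → mirror
mirror → ingest
ingest → store
store → mesh
mesh → proxy
proxy → node
node → leaf
leaf → root
node → router
auth → peer
peer → front
peer → hub

Visit order: cache, back, core, index, auth, agent, bridge, relay, mirror, ingest, store, mesh, proxy, node, leaf, root, router, peer, front, hub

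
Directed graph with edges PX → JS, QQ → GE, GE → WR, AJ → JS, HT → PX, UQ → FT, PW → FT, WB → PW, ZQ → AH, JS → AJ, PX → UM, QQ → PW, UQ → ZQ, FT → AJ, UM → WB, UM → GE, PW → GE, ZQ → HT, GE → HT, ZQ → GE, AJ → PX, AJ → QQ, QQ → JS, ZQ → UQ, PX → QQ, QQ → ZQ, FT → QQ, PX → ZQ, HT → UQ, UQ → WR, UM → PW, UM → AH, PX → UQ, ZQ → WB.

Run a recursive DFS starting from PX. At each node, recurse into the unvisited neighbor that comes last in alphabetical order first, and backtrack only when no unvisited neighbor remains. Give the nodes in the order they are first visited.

Visit PX
PX → ZQ
ZQ → WB
WB → PW
PW → GE
GE → WR
GE → HT
HT → UQ
UQ → FT
FT → QQ
QQ → JS
JS → AJ
ZQ → AH
PX → UM

PX → ZQ → WB → PW → GE → WR → HT → UQ → FT → QQ → JS → AJ → AH → UM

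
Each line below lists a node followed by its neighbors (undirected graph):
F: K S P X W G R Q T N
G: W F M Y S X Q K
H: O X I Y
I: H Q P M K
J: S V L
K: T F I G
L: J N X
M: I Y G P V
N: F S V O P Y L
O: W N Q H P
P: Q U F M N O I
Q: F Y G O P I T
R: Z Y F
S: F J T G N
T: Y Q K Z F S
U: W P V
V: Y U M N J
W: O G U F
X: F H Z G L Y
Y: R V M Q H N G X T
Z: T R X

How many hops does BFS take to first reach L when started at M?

3

Level 0: M
Level 1: G, I, P, V, Y
Level 2: F, H, J, K, N, O, Q, R, S, T, U, W, X
Level 3: L, Z
L first appears at level 3.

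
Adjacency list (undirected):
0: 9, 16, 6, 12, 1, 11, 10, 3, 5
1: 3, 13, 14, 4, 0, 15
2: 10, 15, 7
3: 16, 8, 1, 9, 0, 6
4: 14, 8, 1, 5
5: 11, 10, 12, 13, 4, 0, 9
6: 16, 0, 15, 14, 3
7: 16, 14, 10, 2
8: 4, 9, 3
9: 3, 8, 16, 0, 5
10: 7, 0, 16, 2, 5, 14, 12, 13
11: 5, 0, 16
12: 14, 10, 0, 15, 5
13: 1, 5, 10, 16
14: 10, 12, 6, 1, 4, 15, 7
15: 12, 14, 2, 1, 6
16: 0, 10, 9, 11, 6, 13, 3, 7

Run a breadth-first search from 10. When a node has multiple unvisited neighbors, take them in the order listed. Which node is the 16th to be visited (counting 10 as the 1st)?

Visit 10; enqueue 7, 0, 16, 2, 5, 14, 12, 13 → queue [7, 0, 16, 2, 5, 14, 12, 13]
Visit 7 → queue [0, 16, 2, 5, 14, 12, 13]
Visit 0; enqueue 9, 6, 1, 11, 3 → queue [16, 2, 5, 14, 12, 13, 9, 6, 1, 11, 3]
Visit 16 → queue [2, 5, 14, 12, 13, 9, 6, 1, 11, 3]
Visit 2; enqueue 15 → queue [5, 14, 12, 13, 9, 6, 1, 11, 3, 15]
Visit 5; enqueue 4 → queue [14, 12, 13, 9, 6, 1, 11, 3, 15, 4]
Visit 14 → queue [12, 13, 9, 6, 1, 11, 3, 15, 4]
Visit 12 → queue [13, 9, 6, 1, 11, 3, 15, 4]
Visit 13 → queue [9, 6, 1, 11, 3, 15, 4]
Visit 9; enqueue 8 → queue [6, 1, 11, 3, 15, 4, 8]
Visit 6 → queue [1, 11, 3, 15, 4, 8]
Visit 1 → queue [11, 3, 15, 4, 8]
Visit 11 → queue [3, 15, 4, 8]
Visit 3 → queue [15, 4, 8]
Visit 15 → queue [4, 8]
Visit 4 → queue [8]
Visit 8 → queue []

Visit order: 10, 7, 0, 16, 2, 5, 14, 12, 13, 9, 6, 1, 11, 3, 15, 4, 8

4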